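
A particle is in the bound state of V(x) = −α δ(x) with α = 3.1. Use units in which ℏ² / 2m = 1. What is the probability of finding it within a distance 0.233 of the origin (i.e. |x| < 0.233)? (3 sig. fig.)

The normalised bound state is ψ = √κ e^{−κ|x|} with κ = mα/ℏ² = 1.550.
P(|x| < d) = ∫_{−d}^{d} κ e^{−2κ|x|} dx = 1 − e^{−2κd} = 1 − e^{−0.7223} = 0.5144.

P = 0.514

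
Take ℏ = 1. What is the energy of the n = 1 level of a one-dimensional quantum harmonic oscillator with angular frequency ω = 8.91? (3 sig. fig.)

The oscillator eigenvalues are E_n = ℏω(n + ½), so E_1 = 8.91 × 1.5 = 13.37.

E = 13.4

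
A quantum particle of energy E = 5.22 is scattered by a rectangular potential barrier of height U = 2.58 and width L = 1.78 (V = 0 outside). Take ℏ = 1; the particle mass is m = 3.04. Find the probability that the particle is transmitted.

T = 0.936

E > U: inside the barrier k₂ = √(2m(E − U))/ℏ = 4.006, k₂L = 7.131.
T = [1 + U² sin²(k₂L) / (4E(E − U))]⁻¹ = 1/1.068 = 0.936.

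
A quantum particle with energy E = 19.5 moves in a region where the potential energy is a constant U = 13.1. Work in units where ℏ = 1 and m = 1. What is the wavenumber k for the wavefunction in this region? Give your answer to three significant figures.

With E > U the solution is oscillatory, ψ ∝ e^{±ikx} with k = √(2m(E − U))/ℏ.
k = √(2 × 1 × 6.4) = 3.578.

k = 3.58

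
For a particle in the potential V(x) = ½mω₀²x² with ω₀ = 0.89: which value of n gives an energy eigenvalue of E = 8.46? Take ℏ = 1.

n = 9

Invert E_n = (n + ½)ℏω₀: n = E/ℏω₀ − ½ = 9.006, so n = 9.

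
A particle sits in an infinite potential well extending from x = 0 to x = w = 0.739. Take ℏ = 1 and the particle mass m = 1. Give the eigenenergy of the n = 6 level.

E = 325

The infinite-well eigenfunctions ψ_n = √(2/w) sin(nπx/w) vanish at both walls, giving E_n = n²π²ℏ²/(2mw²).
E_6 = 6² × π² / (2 × 1 × 0.739²) = 325.3.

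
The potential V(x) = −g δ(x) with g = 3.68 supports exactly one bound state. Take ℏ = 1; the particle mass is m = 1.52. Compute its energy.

For x ≠ 0 the bound state is ψ ∝ e^{−κ|x|}; integrating the TISE across the delta gives the cusp condition 2κ = 2mg/ℏ², so κ = 5.594.
Then E = −ℏ²κ²/(2m) = −mg²/(2ℏ²) = -10.29.

E = -10.3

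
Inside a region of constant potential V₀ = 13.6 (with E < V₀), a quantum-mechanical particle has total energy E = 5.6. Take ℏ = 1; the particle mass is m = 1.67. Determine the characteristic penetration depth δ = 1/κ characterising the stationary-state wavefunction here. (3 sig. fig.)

Since E < V₀ the TISE in this region is ψ'' = κ²ψ with κ = √(2m(V₀ − E))/ℏ.
κ = √(2 × 1.67 × 8) = 5.169. The penetration depth is δ = 1/κ = 0.193.

δ = 0.193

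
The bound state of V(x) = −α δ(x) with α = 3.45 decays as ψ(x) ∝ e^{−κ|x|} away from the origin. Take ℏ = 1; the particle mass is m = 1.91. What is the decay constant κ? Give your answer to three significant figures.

κ = 6.59

Integrating the TISE across x = 0 gives the cusp condition ψ'(0⁺) − ψ'(0⁻) = −(2mα/ℏ²)ψ(0).
With ψ ∝ e^{−κ|x|} this yields −2κ = −2mα/ℏ², so κ = mα/ℏ² = 6.590.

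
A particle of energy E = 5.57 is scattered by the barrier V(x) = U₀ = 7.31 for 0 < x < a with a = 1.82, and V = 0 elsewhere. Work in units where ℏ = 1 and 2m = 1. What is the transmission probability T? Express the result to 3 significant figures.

Since E < U₀ the interior solution is evanescent with decay constant κ = √(2m(U₀ − E))/ℏ = 1.319.
κa = 2.401, sinh(κa) = 5.470.
The exact tunnelling result is T⁻¹ = 1 + U₀² sinh²(κa) / [4E(U₀ − E)] = 42.25, so T = 0.0237.

T = 0.0237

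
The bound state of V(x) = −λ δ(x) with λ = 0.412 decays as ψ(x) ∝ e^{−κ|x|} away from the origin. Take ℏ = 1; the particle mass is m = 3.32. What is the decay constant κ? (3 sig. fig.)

κ = 1.37

Integrate −(ℏ²/2m)ψ'' − λδ(x)ψ = Eψ from −ε to +ε: the ψ'' term gives ψ'(0⁺) − ψ'(0⁻) and the δ term gives −(2mλ/ℏ²)ψ(0).
With ψ ∝ e^{−κ|x|} this yields −2κ = −2mλ/ℏ², so κ = mλ/ℏ² = 1.368.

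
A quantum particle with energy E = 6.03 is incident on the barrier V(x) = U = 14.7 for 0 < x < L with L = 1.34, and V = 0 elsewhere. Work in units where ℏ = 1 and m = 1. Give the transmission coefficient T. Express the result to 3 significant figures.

T = 0.0000551

Since E < U the interior solution is evanescent with decay constant κ = √(2m(U − E))/ℏ = 4.164.
κL = 5.580, sinh(κL) = 132.5.
The exact tunnelling result is T⁻¹ = 1 + U² sinh²(κL) / [4E(U − E)] = 18150, so T = 0.0000551.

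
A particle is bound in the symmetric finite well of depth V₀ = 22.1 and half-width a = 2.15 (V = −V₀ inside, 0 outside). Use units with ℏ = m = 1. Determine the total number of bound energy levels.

Define the well-strength parameter z₀ = (a/ℏ)√(2mV₀) = 2.15 × √(2·1·22.1) = 14.29.
The even/odd transcendental equations gain one root per π/2 in z₀, giving N = 1 + ⌊2z₀/π⌋ = 1 + ⌊9.100⌋ = 10.

N = 10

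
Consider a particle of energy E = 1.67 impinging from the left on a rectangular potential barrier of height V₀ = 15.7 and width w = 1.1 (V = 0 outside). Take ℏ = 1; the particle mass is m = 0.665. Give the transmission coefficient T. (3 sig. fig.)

T = 0.000113

E < V₀: inside the barrier ψ ∝ e^{±κx} with κ = √(2m(V₀ − E))/ℏ = 4.320.
κw = 4.752, sinh(κw) = 57.89.
The exact tunnelling result is T⁻¹ = 1 + V₀² sinh²(κw) / [4E(V₀ − E)] = 8813, so T = 0.000113.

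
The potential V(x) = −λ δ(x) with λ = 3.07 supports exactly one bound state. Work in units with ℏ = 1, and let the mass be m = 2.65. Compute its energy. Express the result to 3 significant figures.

For x ≠ 0 the bound state is ψ ∝ e^{−κ|x|}; integrating the TISE across the delta gives the cusp condition 2κ = 2mλ/ℏ², so κ = 8.136.
Then E = −ℏ²κ²/(2m) = −mλ²/(2ℏ²) = -12.49.

E = -12.5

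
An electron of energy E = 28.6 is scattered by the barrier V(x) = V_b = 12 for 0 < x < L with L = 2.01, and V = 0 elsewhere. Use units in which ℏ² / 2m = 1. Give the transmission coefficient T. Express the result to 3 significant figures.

T = 0.937

E > V_b: inside the barrier k₂ = √(2m(E − V_b))/ℏ = 4.074, k₂L = 8.189.
T = [1 + V_b² sin²(k₂L) / (4E(E − V_b))]⁻¹ = 1/1.068 = 0.937.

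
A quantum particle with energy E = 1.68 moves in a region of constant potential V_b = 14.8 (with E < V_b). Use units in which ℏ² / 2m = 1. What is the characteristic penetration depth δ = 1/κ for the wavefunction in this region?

δ = 0.276

Since E < V_b the TISE in this region is ψ'' = κ²ψ with κ = √(2m(V_b − E))/ℏ.
κ = √(2 × 0.5 × 13.12) = 3.622. The penetration depth is δ = 1/κ = 0.276.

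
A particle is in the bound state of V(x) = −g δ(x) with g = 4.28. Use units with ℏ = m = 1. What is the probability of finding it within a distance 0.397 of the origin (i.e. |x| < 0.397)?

P = 0.967

The normalised bound state is ψ = √κ e^{−κ|x|} with κ = mg/ℏ² = 4.280.
P(|x| < d) = ∫_{−d}^{d} κ e^{−2κ|x|} dx = 1 − e^{−2κd} = 1 − e^{−3.398} = 0.9666.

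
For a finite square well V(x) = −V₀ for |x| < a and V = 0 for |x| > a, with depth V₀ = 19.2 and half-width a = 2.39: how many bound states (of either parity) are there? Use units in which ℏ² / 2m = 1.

Define the well-strength parameter z₀ = (a/ℏ)√(2mV₀) = 2.39 × √(2·0.5·19.2) = 10.47.
A new bound state (alternating even/odd) appears each time z₀ passes a multiple of π/2, so N = ⌊2z₀/π⌋ + 1 = ⌊6.667⌋ + 1 = 7.

N = 7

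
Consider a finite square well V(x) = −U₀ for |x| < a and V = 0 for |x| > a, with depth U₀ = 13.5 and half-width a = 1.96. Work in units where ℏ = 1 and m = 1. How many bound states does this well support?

N = 7

Define the well-strength parameter z₀ = (a/ℏ)√(2mU₀) = 1.96 × √(2·1·13.5) = 10.18.
A new bound state (alternating even/odd) appears each time z₀ passes a multiple of π/2, so N = ⌊2z₀/π⌋ + 1 = ⌊6.484⌋ + 1 = 7.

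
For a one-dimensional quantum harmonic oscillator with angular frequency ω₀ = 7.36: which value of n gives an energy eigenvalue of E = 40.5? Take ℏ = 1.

E_n = ℏω₀(n + ½) ⇒ n = E/(ℏω₀) − ½ = 40.5/7.36 − 0.5 = 5.003 → n = 5.

n = 5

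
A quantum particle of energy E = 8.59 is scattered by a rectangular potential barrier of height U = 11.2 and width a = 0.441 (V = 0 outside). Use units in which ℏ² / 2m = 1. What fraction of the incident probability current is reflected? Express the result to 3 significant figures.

R = 0.456

Since E < U the interior solution is evanescent with decay constant κ = √(2m(U − E))/ℏ = 1.616.
κa = 0.7125, sinh(κa) = 0.7743.
Matching ψ, ψ′ at both faces gives T = [1 + U² sinh²(κa) / (4E(U − E))]⁻¹ = 1/1.839 = 0.544.
R = 1 − T = 0.456.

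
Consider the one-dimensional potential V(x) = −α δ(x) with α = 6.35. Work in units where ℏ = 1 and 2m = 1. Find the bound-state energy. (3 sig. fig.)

E = -10.1

The bound state is ψ(x) = √κ e^{−κ|x|}. The derivative jump ψ'(0⁺) − ψ'(0⁻) = −(2mα/ℏ²)ψ(0) fixes κ = mα/ℏ² = 3.175.
Then E = −ℏ²κ²/(2m) = −mα²/(2ℏ²) = -10.08.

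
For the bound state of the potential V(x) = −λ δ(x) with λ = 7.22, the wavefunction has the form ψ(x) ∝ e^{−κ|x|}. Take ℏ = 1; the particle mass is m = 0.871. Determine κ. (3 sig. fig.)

κ = 6.29

Integrate −(ℏ²/2m)ψ'' − λδ(x)ψ = Eψ from −ε to +ε: the ψ'' term gives ψ'(0⁺) − ψ'(0⁻) and the δ term gives −(2mλ/ℏ²)ψ(0).
With ψ ∝ e^{−κ|x|} this yields −2κ = −2mλ/ℏ², so κ = mλ/ℏ² = 6.289.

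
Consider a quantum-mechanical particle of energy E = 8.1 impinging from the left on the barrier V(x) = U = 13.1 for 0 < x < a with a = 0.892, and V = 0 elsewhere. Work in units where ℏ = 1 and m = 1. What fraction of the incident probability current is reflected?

Since E < U the interior solution is evanescent with decay constant κ = √(2m(U − E))/ℏ = 3.162.
κa = 2.821, sinh(κa) = 8.365.
The exact tunnelling result is T⁻¹ = 1 + U² sinh²(κa) / [4E(U − E)] = 75.12, so T = 0.0133.
R = 1 − T = 0.987.

R = 0.987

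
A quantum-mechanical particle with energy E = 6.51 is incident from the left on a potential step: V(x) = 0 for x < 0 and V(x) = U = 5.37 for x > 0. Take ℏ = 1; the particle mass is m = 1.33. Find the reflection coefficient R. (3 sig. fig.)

The wavenumbers are k₁ = √(2mE)/ℏ = 4.161 on the left and k₂ = √(2m(E − U))/ℏ = 1.741 on the right.
Continuity of ψ and ψ′ at the step yields the reflection amplitude r = (k₁ − k₂)/(k₁ + k₂) = 0.4100; thus R = |r|² = 0.1681, T = 0.8319.

R = 0.168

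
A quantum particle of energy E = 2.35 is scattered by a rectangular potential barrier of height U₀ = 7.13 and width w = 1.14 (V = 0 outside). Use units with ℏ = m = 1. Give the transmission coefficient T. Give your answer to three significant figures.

Since E < U₀ the interior solution is evanescent with decay constant κ = √(2m(U₀ − E))/ℏ = 3.092.
κw = 3.525, sinh(κw) = 16.96.
Matching ψ, ψ′ at both faces gives T = [1 + U₀² sinh²(κw) / (4E(U₀ − E))]⁻¹ = 1/326.4 = 0.00306.

T = 0.00306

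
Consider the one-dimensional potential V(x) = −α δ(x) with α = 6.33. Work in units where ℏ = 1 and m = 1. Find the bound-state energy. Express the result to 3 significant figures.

E = -20.0

For x ≠ 0 the bound state is ψ ∝ e^{−κ|x|}; integrating the TISE across the delta gives the cusp condition 2κ = 2mα/ℏ², so κ = 6.330.
Then E = −ℏ²κ²/(2m) = −mα²/(2ℏ²) = -20.03.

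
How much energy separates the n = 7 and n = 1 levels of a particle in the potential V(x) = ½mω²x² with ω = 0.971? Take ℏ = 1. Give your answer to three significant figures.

ΔE = 5.83

E_n = ℏω(n + ½), so ΔE = (7 − 1) ℏω = 6 × 0.971 = 5.826.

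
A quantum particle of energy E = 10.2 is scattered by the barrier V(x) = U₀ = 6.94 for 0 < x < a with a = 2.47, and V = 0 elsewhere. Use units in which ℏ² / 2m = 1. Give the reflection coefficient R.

R = 0.253

Above the barrier the interior wavenumber is k₂ = √(2m(E − U₀))/ℏ = 1.806, giving phase k₂a = 4.460.
Matching at both interfaces gives T⁻¹ = 1 + U₀² sin²(k₂a) / [4E(E − U₀)] = 1.339, hence T = 0.747.
R = 1 − T = 0.253.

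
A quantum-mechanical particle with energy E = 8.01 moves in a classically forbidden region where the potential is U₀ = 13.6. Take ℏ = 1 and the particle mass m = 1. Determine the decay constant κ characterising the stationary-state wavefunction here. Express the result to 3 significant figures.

κ = 3.34

Since E < U₀ the TISE in this region is ψ'' = κ²ψ with κ = √(2m(U₀ − E))/ℏ.
κ = √(2 × 1 × 5.59) = 3.344.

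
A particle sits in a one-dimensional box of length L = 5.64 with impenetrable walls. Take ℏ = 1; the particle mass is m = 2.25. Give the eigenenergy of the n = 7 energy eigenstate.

E = 3.38

The infinite-well eigenfunctions ψ_n = √(2/L) sin(nπx/L) vanish at both walls, giving E_n = n²π²ℏ²/(2mL²).
E_7 = 7² × π² / (2 × 2.25 × 5.64²) = 3.379.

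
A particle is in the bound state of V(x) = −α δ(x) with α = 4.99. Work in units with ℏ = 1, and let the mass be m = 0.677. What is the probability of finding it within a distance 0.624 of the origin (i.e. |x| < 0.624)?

The normalised bound state is ψ = √κ e^{−κ|x|} with κ = mα/ℏ² = 3.378.
P(|x| < d) = ∫_{−d}^{d} κ e^{−2κ|x|} dx = 1 − e^{−2κd} = 1 − e^{−4.216} = 0.9852.

P = 0.985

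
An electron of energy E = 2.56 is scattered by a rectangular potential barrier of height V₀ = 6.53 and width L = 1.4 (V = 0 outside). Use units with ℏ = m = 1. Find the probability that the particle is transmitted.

T = 0.00143

E < V₀: inside the barrier ψ ∝ e^{±κx} with κ = √(2m(V₀ − E))/ℏ = 2.818.
κL = 3.945, sinh(κL) = 25.83.
Matching ψ, ψ′ at both faces gives T = [1 + V₀² sinh²(κL) / (4E(V₀ − E))]⁻¹ = 1/700.6 = 0.00143.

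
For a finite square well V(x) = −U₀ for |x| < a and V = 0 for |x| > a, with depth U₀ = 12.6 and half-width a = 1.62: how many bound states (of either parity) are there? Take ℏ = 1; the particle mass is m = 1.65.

Define the well-strength parameter z₀ = (a/ℏ)√(2mU₀) = 1.62 × √(2·1.65·12.6) = 10.45.
The even/odd transcendental equations gain one root per π/2 in z₀, giving N = 1 + ⌊2z₀/π⌋ = 1 + ⌊6.650⌋ = 7.

N = 7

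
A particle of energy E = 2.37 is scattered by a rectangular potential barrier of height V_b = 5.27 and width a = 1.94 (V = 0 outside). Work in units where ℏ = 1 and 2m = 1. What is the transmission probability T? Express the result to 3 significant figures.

T = 0.00533

Since E < V_b the interior solution is evanescent with decay constant κ = √(2m(V_b − E))/ℏ = 1.703.
κa = 3.304, sinh(κa) = 13.59.
The exact tunnelling result is T⁻¹ = 1 + V_b² sinh²(κa) / [4E(V_b − E)] = 187.5, so T = 0.00533.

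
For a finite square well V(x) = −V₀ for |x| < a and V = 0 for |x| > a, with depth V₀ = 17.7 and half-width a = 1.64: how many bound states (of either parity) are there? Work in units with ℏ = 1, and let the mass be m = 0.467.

Define the well-strength parameter z₀ = (a/ℏ)√(2mV₀) = 1.64 × √(2·0.467·17.7) = 6.668.
The even/odd transcendental equations gain one root per π/2 in z₀, giving N = 1 + ⌊2z₀/π⌋ = 1 + ⌊4.245⌋ = 5.

N = 5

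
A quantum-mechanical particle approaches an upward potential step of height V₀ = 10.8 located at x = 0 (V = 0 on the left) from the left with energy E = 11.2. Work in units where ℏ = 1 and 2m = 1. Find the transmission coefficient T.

T = 0.535

The wavenumbers are k₁ = √(2mE)/ℏ = 3.347 on the left and k₂ = √(2m(E − V₀))/ℏ = 0.6325 on the right.
Matching ψ and ψ′ at x = 0 gives r = (k₁ − k₂)/(k₁ + k₂), so R = r² = 0.4653 and T = 1 − R = 0.5347.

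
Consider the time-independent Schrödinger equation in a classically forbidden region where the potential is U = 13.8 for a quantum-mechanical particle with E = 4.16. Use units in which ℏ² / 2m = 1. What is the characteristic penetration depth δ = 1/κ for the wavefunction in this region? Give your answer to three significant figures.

Since E < U the TISE in this region is ψ'' = κ²ψ with κ = √(2m(U − E))/ℏ.
κ = √(2 × 0.5 × 9.64) = 3.105. The penetration depth is δ = 1/κ = 0.322.

δ = 0.322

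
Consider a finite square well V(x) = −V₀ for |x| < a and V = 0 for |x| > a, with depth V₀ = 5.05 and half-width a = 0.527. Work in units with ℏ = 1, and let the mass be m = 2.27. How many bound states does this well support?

N = 2

Define the well-strength parameter z₀ = (a/ℏ)√(2mV₀) = 0.527 × √(2·2.27·5.05) = 2.523.
A new bound state (alternating even/odd) appears each time z₀ passes a multiple of π/2, so N = ⌊2z₀/π⌋ + 1 = ⌊1.606⌋ + 1 = 2.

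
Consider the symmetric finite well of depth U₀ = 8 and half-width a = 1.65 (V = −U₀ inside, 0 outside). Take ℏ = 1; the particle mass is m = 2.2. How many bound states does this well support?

N = 7

Define the well-strength parameter z₀ = (a/ℏ)√(2mU₀) = 1.65 × √(2·2.2·8) = 9.789.
A new bound state (alternating even/odd) appears each time z₀ passes a multiple of π/2, so N = ⌊2z₀/π⌋ + 1 = ⌊6.232⌋ + 1 = 7.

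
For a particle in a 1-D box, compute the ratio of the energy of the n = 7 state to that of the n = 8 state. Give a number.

0.765625

E_n = n²π²ℏ²/(2mL²) so the ratio is n₂²/n₁² = 49/64 = 0.765625.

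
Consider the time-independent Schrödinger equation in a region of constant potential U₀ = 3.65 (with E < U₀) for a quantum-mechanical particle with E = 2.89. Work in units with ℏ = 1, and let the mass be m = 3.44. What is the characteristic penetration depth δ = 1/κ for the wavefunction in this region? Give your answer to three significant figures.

Since E < U₀ the TISE in this region is ψ'' = κ²ψ with κ = √(2m(U₀ − E))/ℏ.
κ = √(2 × 3.44 × 0.76) = 2.287. The penetration depth is δ = 1/κ = 0.437.

δ = 0.437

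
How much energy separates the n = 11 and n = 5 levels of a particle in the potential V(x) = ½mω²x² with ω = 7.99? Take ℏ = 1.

ΔE = 47.9

E_n = ℏω(n + ½), so ΔE = (11 − 5) ℏω = 6 × 7.99 = 47.94.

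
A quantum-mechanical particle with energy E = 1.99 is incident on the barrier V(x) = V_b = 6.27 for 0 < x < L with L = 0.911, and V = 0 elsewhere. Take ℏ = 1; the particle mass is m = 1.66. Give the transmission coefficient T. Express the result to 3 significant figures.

T = 0.00360

E < V_b: inside the barrier ψ ∝ e^{±κx} with κ = √(2m(V_b − E))/ℏ = 3.770.
κL = 3.434, sinh(κL) = 15.49.
The exact tunnelling result is T⁻¹ = 1 + V_b² sinh²(κL) / [4E(V_b − E)] = 277.7, so T = 0.00360.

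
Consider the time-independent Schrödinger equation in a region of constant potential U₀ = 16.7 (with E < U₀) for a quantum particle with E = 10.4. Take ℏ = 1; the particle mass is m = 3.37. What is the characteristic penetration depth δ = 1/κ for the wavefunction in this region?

Since E < U₀ the TISE in this region is ψ'' = κ²ψ with κ = √(2m(U₀ − E))/ℏ.
κ = √(2 × 3.37 × 6.3) = 6.516. The penetration depth is δ = 1/κ = 0.153.

δ = 0.153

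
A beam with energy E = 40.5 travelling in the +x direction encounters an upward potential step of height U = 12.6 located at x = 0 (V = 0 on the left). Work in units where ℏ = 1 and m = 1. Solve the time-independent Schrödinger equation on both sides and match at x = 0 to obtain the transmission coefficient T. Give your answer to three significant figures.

On each side the TISE gives plane waves with k = √(2m(E − V))/ℏ: k₁ = √(2·1·40.5) = 9.000, k₂ = √(2·1·27.9) = 7.470.
Continuity of ψ and ψ′ at the step yields the reflection amplitude r = (k₁ − k₂)/(k₁ + k₂) = 0.09290; thus R = |r|² = 0.008630, T = 0.9914.

T = 0.991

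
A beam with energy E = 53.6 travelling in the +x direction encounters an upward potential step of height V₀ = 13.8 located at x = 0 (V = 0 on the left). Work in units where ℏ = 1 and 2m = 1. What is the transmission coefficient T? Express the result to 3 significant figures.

On each side the TISE gives plane waves with k = √(2m(E − V))/ℏ: k₁ = √(2·½·53.6) = 7.321, k₂ = √(2·½·39.8) = 6.309.
Matching ψ and ψ′ at x = 0 gives r = (k₁ − k₂)/(k₁ + k₂), so R = r² = 0.005518 and T = 1 − R = 0.9945.

T = 0.994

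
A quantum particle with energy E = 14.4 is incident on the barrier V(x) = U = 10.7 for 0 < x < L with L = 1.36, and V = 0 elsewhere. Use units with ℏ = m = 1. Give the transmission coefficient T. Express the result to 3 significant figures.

Above the barrier the interior wavenumber is k₂ = √(2m(E − U))/ℏ = 2.720, giving phase k₂L = 3.700.
Matching at both interfaces gives T⁻¹ = 1 + U² sin²(k₂L) / [4E(E − U)] = 1.151, hence T = 0.869.

T = 0.869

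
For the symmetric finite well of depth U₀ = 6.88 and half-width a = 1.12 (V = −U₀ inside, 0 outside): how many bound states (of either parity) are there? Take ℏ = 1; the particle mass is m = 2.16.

Define the well-strength parameter z₀ = (a/ℏ)√(2mU₀) = 1.12 × √(2·2.16·6.88) = 6.106.
A new bound state (alternating even/odd) appears each time z₀ passes a multiple of π/2, so N = ⌊2z₀/π⌋ + 1 = ⌊3.887⌋ + 1 = 4.

N = 4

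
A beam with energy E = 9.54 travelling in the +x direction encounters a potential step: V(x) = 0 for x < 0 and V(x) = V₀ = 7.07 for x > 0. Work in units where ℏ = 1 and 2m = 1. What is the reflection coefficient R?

R = 0.106

On each side the TISE gives plane waves with k = √(2m(E − V))/ℏ: k₁ = √(2·½·9.54) = 3.089, k₂ = √(2·½·2.47) = 1.572.
Matching ψ and ψ′ at x = 0 gives r = (k₁ − k₂)/(k₁ + k₂), so R = r² = 0.1060 and T = 1 − R = 0.8940.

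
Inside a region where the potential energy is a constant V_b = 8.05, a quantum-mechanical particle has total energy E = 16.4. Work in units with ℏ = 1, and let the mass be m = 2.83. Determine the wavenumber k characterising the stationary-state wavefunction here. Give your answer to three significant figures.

k = 6.87

With E > V_b the solution is oscillatory, ψ ∝ e^{±ikx} with k = √(2m(E − V_b))/ℏ.
k = √(2 × 2.83 × 8.35) = 6.875.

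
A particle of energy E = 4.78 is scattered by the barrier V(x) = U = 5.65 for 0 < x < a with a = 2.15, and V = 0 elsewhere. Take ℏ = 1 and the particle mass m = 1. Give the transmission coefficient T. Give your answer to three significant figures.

Since E < U the interior solution is evanescent with decay constant κ = √(2m(U − E))/ℏ = 1.319.
κa = 2.836, sinh(κa) = 8.495.
The exact tunnelling result is T⁻¹ = 1 + U² sinh²(κa) / [4E(U − E)] = 139.5, so T = 0.00717.

T = 0.00717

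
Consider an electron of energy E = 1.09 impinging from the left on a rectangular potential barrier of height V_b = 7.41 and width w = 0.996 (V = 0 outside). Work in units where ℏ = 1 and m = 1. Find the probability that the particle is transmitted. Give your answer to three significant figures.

T = 0.00169

E < V_b: inside the barrier ψ ∝ e^{±κx} with κ = √(2m(V_b − E))/ℏ = 3.555.
κw = 3.541, sinh(κw) = 17.24.
Matching ψ, ψ′ at both faces gives T = [1 + V_b² sinh²(κw) / (4E(V_b − E))]⁻¹ = 1/593.1 = 0.00169.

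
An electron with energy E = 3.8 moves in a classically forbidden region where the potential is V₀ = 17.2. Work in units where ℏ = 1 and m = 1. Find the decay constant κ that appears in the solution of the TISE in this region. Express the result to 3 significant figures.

Since E < V₀ the TISE in this region is ψ'' = κ²ψ with κ = √(2m(V₀ − E))/ℏ.
κ = √(2 × 1 × 13.4) = 5.177.

κ = 5.18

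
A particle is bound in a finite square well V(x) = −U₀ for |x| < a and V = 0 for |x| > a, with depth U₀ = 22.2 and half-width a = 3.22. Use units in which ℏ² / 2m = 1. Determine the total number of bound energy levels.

N = 10

The dimensionless depth is z₀ = a√(2mU₀)/ℏ = 3.22 × √(22.20) = 15.17.
The even/odd transcendental equations gain one root per π/2 in z₀, giving N = 1 + ⌊2z₀/π⌋ = 1 + ⌊9.659⌋ = 10.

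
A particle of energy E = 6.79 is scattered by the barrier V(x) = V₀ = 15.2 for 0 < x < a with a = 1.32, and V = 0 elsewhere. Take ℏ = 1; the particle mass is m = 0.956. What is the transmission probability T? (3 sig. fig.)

T = 0.0000999

Since E < V₀ the interior solution is evanescent with decay constant κ = √(2m(V₀ − E))/ℏ = 4.010.
κa = 5.293, sinh(κa) = 99.48.
The exact tunnelling result is T⁻¹ = 1 + V₀² sinh²(κa) / [4E(V₀ − E)] = 10010, so T = 0.0000999.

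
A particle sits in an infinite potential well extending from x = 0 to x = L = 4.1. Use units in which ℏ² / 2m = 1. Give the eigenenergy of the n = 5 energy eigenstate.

The infinite-well eigenfunctions ψ_n = √(2/L) sin(nπx/L) vanish at both walls, giving E_n = n²π²ℏ²/(2mL²).
E_5 = 5² × π² / (2 × 0.5 × 4.1²) = 14.68.

E = 14.7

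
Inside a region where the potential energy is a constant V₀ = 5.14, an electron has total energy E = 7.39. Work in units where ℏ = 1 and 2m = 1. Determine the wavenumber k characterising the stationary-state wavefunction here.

k = 1.50

With E > V₀ the solution is oscillatory, ψ ∝ e^{±ikx} with k = √(2m(E − V₀))/ℏ.
k = √(2 × 0.5 × 2.25) = 1.500.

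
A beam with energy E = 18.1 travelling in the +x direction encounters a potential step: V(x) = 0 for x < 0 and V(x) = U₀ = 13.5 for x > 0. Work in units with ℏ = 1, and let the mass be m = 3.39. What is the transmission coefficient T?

The wavenumbers are k₁ = √(2mE)/ℏ = 11.08 on the left and k₂ = √(2m(E − U₀))/ℏ = 5.585 on the right.
Matching ψ and ψ′ at x = 0 gives r = (k₁ − k₂)/(k₁ + k₂), so R = r² = 0.1087 and T = 1 − R = 0.8913.

T = 0.891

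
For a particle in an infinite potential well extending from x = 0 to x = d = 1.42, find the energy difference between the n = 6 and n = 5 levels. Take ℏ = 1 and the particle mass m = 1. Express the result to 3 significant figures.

ΔE = 26.9

E_n = n²π²ℏ²/(2md²), so ΔE = (6² − 5²) π²ℏ²/(2md²).
ΔE = 11 × π² / (2 × 1 × 1.42²) = 26.92.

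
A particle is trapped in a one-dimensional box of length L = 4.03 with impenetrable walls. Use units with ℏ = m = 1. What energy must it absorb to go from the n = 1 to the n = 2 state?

E_n = n²π²ℏ²/(2mL²), so ΔE = (2² − 1²) π²ℏ²/(2mL²).
ΔE = 3 × π² / (2 × 1 × 4.03²) = 0.9116.

ΔE = 0.912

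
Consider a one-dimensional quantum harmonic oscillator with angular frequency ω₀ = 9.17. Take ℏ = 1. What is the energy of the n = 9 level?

The oscillator eigenvalues are E_n = ℏω₀(n + ½), so E_9 = 9.17 × 9.5 = 87.12.

E = 87.1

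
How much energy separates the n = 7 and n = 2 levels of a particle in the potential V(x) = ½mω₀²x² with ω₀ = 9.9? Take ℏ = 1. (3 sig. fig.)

ΔE = 49.5

E_n = ℏω₀(n + ½), so ΔE = (7 − 2) ℏω₀ = 5 × 9.9 = 49.50.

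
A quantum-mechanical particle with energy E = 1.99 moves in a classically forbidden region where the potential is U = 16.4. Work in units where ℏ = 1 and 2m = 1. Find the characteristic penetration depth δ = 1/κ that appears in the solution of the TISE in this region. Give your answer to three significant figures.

δ = 0.263

Since E < U the TISE in this region is ψ'' = κ²ψ with κ = √(2m(U − E))/ℏ.
κ = √(2 × 0.5 × 14.41) = 3.796. The penetration depth is δ = 1/κ = 0.263.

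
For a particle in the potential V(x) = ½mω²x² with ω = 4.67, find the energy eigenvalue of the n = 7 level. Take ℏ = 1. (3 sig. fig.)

E = 35.0

Using E_n = (n + ½)ℏω: E_7 = 7.5 × 4.67 = 35.03.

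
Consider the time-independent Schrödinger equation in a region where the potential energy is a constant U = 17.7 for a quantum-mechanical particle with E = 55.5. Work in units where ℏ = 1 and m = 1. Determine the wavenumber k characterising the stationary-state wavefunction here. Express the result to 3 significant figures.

k = 8.69

With E > U the solution is oscillatory, ψ ∝ e^{±ikx} with k = √(2m(E − U))/ℏ.
k = √(2 × 1 × 37.8) = 8.695.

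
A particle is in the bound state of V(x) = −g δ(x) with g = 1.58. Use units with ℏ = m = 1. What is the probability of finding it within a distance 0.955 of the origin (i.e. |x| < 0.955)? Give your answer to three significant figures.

P = 0.951

The normalised bound state is ψ = √κ e^{−κ|x|} with κ = mg/ℏ² = 1.580.
P(|x| < d) = ∫_{−d}^{d} κ e^{−2κ|x|} dx = 1 − e^{−2κd} = 1 − e^{−3.018} = 0.9511.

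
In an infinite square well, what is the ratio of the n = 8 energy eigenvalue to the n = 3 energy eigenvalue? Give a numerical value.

7.11111

Since E_n ∝ n², the ratio is (8/3)² = 7.11111.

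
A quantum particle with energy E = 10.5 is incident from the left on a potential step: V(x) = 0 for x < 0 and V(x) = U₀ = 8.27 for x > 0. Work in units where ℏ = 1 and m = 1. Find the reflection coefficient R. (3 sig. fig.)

On each side the TISE gives plane waves with k = √(2m(E − V))/ℏ: k₁ = √(2·1·10.5) = 4.583, k₂ = √(2·1·2.23) = 2.112.
Continuity of ψ and ψ′ at the step yields the reflection amplitude r = (k₁ − k₂)/(k₁ + k₂) = 0.3691; thus R = |r|² = 0.1362, T = 0.8638.

R = 0.136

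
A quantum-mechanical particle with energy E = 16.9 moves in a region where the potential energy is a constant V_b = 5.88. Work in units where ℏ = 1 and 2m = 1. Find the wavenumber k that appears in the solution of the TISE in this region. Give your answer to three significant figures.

k = 3.32

With E > V_b the solution is oscillatory, ψ ∝ e^{±ikx} with k = √(2m(E − V_b))/ℏ.
k = √(2 × 0.5 × 11.02) = 3.320.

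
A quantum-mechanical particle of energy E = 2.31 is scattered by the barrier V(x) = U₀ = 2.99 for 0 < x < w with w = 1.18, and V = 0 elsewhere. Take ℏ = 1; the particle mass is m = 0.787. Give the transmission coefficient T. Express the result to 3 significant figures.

Since E < U₀ the interior solution is evanescent with decay constant κ = √(2m(U₀ − E))/ℏ = 1.035.
κw = 1.221, sinh(κw) = 1.547.
The exact tunnelling result is T⁻¹ = 1 + U₀² sinh²(κw) / [4E(U₀ − E)] = 4.407, so T = 0.227.

T = 0.227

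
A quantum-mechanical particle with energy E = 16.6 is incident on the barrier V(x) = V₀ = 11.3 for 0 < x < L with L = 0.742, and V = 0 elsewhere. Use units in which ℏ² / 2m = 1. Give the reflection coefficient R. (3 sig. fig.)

Above the barrier the interior wavenumber is k₂ = √(2m(E − V₀))/ℏ = 2.302, giving phase k₂L = 1.708.
T = [1 + V₀² sin²(k₂L) / (4E(E − V₀))]⁻¹ = 1/1.356 = 0.737.
R = 1 − T = 0.263.

R = 0.263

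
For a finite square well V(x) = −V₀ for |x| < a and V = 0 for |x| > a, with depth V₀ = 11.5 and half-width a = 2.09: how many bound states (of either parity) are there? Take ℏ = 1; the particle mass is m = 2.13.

N = 10

The dimensionless depth is z₀ = a√(2mV₀)/ℏ = 2.09 × √(48.99) = 14.63.
A new bound state (alternating even/odd) appears each time z₀ passes a multiple of π/2, so N = ⌊2z₀/π⌋ + 1 = ⌊9.313⌋ + 1 = 10.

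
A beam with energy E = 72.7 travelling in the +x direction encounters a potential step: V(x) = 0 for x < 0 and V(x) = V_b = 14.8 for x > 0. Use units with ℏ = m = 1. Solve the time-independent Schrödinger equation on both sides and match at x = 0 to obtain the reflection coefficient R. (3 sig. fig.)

R = 0.00323

On each side the TISE gives plane waves with k = √(2m(E − V))/ℏ: k₁ = √(2·1·72.7) = 12.06, k₂ = √(2·1·57.9) = 10.76.
Matching ψ and ψ′ at x = 0 gives r = (k₁ − k₂)/(k₁ + k₂), so R = r² = 0.003231 and T = 1 − R = 0.9968.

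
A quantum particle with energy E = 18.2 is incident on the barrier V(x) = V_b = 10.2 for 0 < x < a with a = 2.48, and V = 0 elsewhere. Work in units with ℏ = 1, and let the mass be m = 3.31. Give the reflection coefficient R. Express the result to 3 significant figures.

R = 0.0844

E > V_b: inside the barrier k₂ = √(2m(E − V_b))/ℏ = 7.277, k₂a = 18.05.
T = [1 + V_b² sin²(k₂a) / (4E(E − V_b))]⁻¹ = 1/1.092 = 0.916.
R = 1 − T = 0.0844.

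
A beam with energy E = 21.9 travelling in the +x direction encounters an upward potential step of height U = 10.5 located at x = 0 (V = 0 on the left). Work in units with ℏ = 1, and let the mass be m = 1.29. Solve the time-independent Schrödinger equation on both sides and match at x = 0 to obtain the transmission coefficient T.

T = 0.974

On each side the TISE gives plane waves with k = √(2m(E − V))/ℏ: k₁ = √(2·1.29·21.9) = 7.517, k₂ = √(2·1.29·11.4) = 5.423.
Matching ψ and ψ′ at x = 0 gives r = (k₁ − k₂)/(k₁ + k₂), so R = r² = 0.02617 and T = 1 − R = 0.9738.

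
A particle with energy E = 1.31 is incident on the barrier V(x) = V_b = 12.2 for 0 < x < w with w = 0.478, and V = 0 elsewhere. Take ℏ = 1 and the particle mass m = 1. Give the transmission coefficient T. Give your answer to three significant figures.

T = 0.0178

Since E < V_b the interior solution is evanescent with decay constant κ = √(2m(V_b − E))/ℏ = 4.667.
κw = 2.231, sinh(κw) = 4.600.
The exact tunnelling result is T⁻¹ = 1 + V_b² sinh²(κw) / [4E(V_b − E)] = 56.19, so T = 0.0178.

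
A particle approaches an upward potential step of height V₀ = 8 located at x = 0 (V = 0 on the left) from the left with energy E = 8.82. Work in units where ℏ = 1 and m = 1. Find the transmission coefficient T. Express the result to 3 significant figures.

On each side the TISE gives plane waves with k = √(2m(E − V))/ℏ: k₁ = √(2·1·8.82) = 4.200, k₂ = √(2·1·0.82) = 1.281.
Matching ψ and ψ′ at x = 0 gives r = (k₁ − k₂)/(k₁ + k₂), so R = r² = 0.2837 and T = 1 − R = 0.7163.

T = 0.716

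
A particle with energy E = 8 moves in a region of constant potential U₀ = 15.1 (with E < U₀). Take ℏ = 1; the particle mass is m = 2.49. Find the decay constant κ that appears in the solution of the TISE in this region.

κ = 5.95

Since E < U₀ the TISE in this region is ψ'' = κ²ψ with κ = √(2m(U₀ − E))/ℏ.
κ = √(2 × 2.49 × 7.1) = 5.946.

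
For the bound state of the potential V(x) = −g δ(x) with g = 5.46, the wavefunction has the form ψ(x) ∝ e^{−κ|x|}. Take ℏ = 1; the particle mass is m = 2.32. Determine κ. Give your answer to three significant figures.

κ = 12.7

Integrating the TISE across x = 0 gives the cusp condition ψ'(0⁺) − ψ'(0⁻) = −(2mg/ℏ²)ψ(0).
With ψ ∝ e^{−κ|x|} this yields −2κ = −2mg/ℏ², so κ = mg/ℏ² = 12.67.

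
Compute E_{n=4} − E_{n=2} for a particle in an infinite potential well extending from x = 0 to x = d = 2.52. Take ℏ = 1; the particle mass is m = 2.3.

ΔE = 4.05

E_n = n²π²ℏ²/(2md²), so ΔE = (4² − 2²) π²ℏ²/(2md²).
ΔE = 12 × π² / (2 × 2.3 × 2.52²) = 4.054.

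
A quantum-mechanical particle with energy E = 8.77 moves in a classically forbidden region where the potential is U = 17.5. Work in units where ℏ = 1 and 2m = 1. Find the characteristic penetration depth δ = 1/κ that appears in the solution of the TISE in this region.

Since E < U the TISE in this region is ψ'' = κ²ψ with κ = √(2m(U − E))/ℏ.
κ = √(2 × 0.5 × 8.73) = 2.955. The penetration depth is δ = 1/κ = 0.338.

δ = 0.338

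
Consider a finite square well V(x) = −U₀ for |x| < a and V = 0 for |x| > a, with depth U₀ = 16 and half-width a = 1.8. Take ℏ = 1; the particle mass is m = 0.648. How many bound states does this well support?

Define the well-strength parameter z₀ = (a/ℏ)√(2mU₀) = 1.8 × √(2·0.648·16) = 8.197.
The even/odd transcendental equations gain one root per π/2 in z₀, giving N = 1 + ⌊2z₀/π⌋ = 1 + ⌊5.218⌋ = 6.

N = 6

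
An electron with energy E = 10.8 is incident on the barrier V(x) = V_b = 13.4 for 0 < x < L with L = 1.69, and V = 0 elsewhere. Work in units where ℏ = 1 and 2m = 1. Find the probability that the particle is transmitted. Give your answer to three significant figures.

E < V_b: inside the barrier ψ ∝ e^{±κx} with κ = √(2m(V_b − E))/ℏ = 1.612.
κL = 2.725, sinh(κL) = 7.596.
The exact tunnelling result is T⁻¹ = 1 + V_b² sinh²(κL) / [4E(V_b − E)] = 93.23, so T = 0.0107.

T = 0.0107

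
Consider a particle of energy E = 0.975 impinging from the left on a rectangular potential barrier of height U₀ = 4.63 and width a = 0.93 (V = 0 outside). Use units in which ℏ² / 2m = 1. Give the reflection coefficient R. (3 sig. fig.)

E < U₀: inside the barrier ψ ∝ e^{±κx} with κ = √(2m(U₀ − E))/ℏ = 1.912.
κa = 1.778, sinh(κa) = 2.874.
The exact tunnelling result is T⁻¹ = 1 + U₀² sinh²(κa) / [4E(U₀ − E)] = 13.43, so T = 0.0745.
R = 1 − T = 0.926.

R = 0.926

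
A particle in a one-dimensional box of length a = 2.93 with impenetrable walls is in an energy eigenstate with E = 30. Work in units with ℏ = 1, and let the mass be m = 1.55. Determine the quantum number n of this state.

From E_n = n²π²ℏ²/(2ma²) invert to n = √(2ma²E)/(πℏ).
n = (2.93/π) × √(2 × 1.55 × 30) = 8.994 → n = 9.

n = 9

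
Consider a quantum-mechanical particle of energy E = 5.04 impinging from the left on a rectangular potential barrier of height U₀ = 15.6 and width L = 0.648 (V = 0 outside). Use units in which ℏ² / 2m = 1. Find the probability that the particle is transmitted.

Since E < U₀ the interior solution is evanescent with decay constant κ = √(2m(U₀ − E))/ℏ = 3.250.
κL = 2.106, sinh(κL) = 4.046.
Matching ψ, ψ′ at both faces gives T = [1 + U₀² sinh²(κL) / (4E(U₀ − E))]⁻¹ = 1/19.71 = 0.0507.

T = 0.0507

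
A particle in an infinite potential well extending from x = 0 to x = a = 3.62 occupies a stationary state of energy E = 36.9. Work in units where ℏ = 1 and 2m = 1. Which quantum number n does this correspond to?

n = 7

From E_n = n²π²ℏ²/(2ma²) invert to n = √(2ma²E)/(πℏ).
n = (3.62/π) × √(2 × 0.5 × 36.9) = 7.000 → n = 7.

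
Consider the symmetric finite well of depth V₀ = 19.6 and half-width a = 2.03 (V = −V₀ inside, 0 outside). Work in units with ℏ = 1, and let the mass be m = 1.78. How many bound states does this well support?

N = 11

Define the well-strength parameter z₀ = (a/ℏ)√(2mV₀) = 2.03 × √(2·1.78·19.6) = 16.96.
A new bound state (alternating even/odd) appears each time z₀ passes a multiple of π/2, so N = ⌊2z₀/π⌋ + 1 = ⌊10.80⌋ + 1 = 11.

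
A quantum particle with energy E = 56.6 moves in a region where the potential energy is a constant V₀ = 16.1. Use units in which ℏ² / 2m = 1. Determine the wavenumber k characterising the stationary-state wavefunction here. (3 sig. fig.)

With E > V₀ the solution is oscillatory, ψ ∝ e^{±ikx} with k = √(2m(E − V₀))/ℏ.
k = √(2 × 0.5 × 40.5) = 6.364.

k = 6.36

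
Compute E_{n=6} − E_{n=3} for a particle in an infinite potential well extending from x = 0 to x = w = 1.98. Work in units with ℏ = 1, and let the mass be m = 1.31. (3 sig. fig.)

E_n = n²π²ℏ²/(2mw²), so ΔE = (6² − 3²) π²ℏ²/(2mw²).
ΔE = 27 × π² / (2 × 1.31 × 1.98²) = 25.94.

ΔE = 25.9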